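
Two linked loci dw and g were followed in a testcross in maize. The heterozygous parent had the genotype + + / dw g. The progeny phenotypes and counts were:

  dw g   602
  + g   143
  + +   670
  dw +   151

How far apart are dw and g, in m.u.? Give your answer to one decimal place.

The recombinant classes are + g and dw +: 143 + 151 = 294.
Recombination frequency = 294/1566 = 0.1877 ≈ 18.8%, i.e. 18.8 m.u.

18.8 m.u.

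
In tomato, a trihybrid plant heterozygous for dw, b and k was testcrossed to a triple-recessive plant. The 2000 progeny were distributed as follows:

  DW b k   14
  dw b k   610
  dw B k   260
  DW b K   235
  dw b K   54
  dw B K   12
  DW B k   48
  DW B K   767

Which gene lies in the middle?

dw

The two most frequent reciprocal classes, dw b k and DW B K, are the parental types, so the F1 was dw b k / DW B K.
The two rarest classes, DW b k and dw B K, are the double crossovers. Comparing them with the parentals, only the dw allele has switched, so dw is the middle locus and the order is k – dw – b.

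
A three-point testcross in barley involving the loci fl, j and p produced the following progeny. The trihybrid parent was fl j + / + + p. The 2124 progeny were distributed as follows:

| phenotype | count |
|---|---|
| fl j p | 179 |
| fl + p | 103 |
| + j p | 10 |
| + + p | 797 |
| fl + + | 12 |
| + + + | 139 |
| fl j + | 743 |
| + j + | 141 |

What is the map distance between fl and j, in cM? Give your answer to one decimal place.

12.5 cM

The two rarest classes, fl + + and + j p, are the double crossovers. Comparing them with the parentals, only the j allele has switched, so j is the middle locus and the order is fl – j – p.
Crossovers in the fl–j interval produce the single-crossover classes + j + and fl + p (141 + 103 = 244) plus the double crossovers (22).
RF(fl–j) = (244 + 22) / 2124 = 266/2124 = 0.1252 → 12.5 cM.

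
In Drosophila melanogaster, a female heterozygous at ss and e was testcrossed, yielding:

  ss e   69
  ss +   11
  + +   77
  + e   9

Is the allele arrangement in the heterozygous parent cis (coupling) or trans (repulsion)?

cis

The two most frequent classes are + + (77) and ss e (69); these are the parental (non-recombinant) types.
So the F1 carried + + on one chromosome and ss e on the other — the recessive alleles are on the same chromosome (cis / coupling).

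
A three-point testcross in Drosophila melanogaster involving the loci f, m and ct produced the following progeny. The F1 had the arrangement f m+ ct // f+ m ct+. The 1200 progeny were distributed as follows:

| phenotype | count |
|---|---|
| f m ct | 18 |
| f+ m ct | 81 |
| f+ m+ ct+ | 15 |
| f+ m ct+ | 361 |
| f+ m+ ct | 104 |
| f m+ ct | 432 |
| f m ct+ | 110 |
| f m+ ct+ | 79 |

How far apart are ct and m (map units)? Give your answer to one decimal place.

The two rarest classes, f m ct and f+ m+ ct+, are the double crossovers. Comparing them with the parentals, only the m allele has switched, so m is the middle locus and the order is ct – m – f.
Crossovers in the ct–m interval produce the single-crossover classes f m+ ct+ and f+ m ct (79 + 81 = 160) plus the double crossovers (33).
RF(ct–m) = (160 + 33) / 1200 = 193/1200 = 0.1608 → 16.1 map units.

16.1 map units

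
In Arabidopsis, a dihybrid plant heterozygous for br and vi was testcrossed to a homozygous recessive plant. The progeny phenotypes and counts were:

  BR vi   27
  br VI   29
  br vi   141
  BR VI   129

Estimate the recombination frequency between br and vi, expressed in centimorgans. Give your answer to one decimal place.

17.2 centimorgans

The two most frequent classes, BR VI (129) and br vi (141), are the parental types, so the F1 was BR VI / br vi.
The recombinant classes are BR vi and br VI: 27 + 29 = 56.
Recombination frequency = 56/326 = 0.1718 ≈ 17.2%, i.e. 17.2 centimorgans.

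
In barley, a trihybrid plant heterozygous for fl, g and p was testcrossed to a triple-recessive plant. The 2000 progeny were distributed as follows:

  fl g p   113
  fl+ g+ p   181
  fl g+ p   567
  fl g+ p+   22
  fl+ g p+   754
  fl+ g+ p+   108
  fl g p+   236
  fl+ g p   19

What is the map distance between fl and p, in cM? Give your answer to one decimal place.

22.9 cM

The two most frequent reciprocal classes, fl+ g p+ and fl g+ p, are the parental types, so the F1 was fl+ g p+ / fl g+ p.
The two rarest classes, fl+ g p and fl g+ p+, are the double crossovers. Comparing them with the parentals, only the p allele has switched, so p is the middle locus and the order is g – p – fl.
Crossovers in the p–fl interval produce the single-crossover classes fl g p+ and fl+ g+ p (236 + 181 = 417) plus the double crossovers (41).
RF(p–fl) = (417 + 41) / 2000 = 458/2000 = 0.2290 → 22.9 cM.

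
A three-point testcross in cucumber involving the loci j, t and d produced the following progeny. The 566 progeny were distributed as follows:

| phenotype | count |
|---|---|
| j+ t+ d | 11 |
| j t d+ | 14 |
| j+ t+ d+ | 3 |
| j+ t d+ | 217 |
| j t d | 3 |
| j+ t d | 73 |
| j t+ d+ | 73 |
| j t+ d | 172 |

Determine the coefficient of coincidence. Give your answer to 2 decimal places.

0.72

The two most frequent reciprocal classes, j t+ d and j+ t d+, are the parental types, so the F1 was j t+ d / j+ t d+.
The two rarest classes, j t d and j+ t+ d+, are the double crossovers. Comparing them with the parentals, only the t allele has switched, so t is the middle locus and the order is j – t – d.
j–t: (25 + 6)/566 = 0.0548; t–d: (146 + 6)/566 = 0.2686.
Expected DCO frequency = 0.0548 × 0.2686 ≈ 0.01472; observed = 6/566 ≈ 0.01060.
Coefficient of coincidence = 0.01060/0.01472 ≈ 0.72.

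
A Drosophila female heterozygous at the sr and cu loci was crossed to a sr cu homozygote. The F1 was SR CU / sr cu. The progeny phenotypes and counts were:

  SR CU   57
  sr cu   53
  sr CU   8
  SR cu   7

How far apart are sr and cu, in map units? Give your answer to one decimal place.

12.0 map units

The recombinant classes are SR cu and sr CU: 7 + 8 = 15.
Recombination frequency = 15/125 = 0.1200 ≈ 12.0%, i.e. 12.0 map units.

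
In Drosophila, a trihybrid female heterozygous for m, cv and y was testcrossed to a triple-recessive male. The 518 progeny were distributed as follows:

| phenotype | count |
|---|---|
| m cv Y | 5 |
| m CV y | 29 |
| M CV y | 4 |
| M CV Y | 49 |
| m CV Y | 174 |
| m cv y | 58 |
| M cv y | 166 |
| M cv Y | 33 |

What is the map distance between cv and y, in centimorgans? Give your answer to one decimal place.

13.7 centimorgans

The two most frequent reciprocal classes, M cv y and m CV Y, are the parental types, so the F1 was M cv y / m CV Y.
The two rarest classes, M CV y and m cv Y, are the double crossovers. Comparing them with the parentals, only the cv allele has switched, so cv is the middle locus and the order is m – cv – y.
Crossovers in the cv–y interval produce the single-crossover classes M cv Y and m CV y (33 + 29 = 62) plus the double crossovers (9).
RF(cv–y) = (62 + 9) / 518 = 71/518 = 0.1371 → 13.7 centimorgans.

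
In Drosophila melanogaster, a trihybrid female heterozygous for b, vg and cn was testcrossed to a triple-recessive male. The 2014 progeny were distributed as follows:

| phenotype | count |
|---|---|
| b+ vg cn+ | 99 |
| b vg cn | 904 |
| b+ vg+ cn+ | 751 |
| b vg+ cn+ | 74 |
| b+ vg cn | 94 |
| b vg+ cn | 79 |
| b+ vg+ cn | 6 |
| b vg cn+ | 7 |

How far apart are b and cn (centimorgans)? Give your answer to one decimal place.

9.0 centimorgans

The two most frequent reciprocal classes, b vg cn and b+ vg+ cn+, are the parental types, so the F1 was b vg cn / b+ vg+ cn+.
The two rarest classes, b vg cn+ and b+ vg+ cn, are the double crossovers. Comparing them with the parentals, only the cn allele has switched, so cn is the middle locus and the order is vg – cn – b.
Crossovers in the cn–b interval produce the single-crossover classes b+ vg cn and b vg+ cn+ (94 + 74 = 168) plus the double crossovers (13).
RF(cn–b) = (168 + 13) / 2014 = 181/2014 = 0.0899 → 9.0 centimorgans.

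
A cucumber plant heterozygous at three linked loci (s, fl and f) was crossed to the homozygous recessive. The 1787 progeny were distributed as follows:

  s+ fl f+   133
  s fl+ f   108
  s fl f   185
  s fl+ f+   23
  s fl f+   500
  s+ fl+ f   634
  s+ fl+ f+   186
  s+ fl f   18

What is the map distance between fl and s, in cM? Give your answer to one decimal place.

15.8 cM

The two most frequent reciprocal classes, s+ fl+ f and s fl f+, are the parental types, so the F1 was s+ fl+ f / s fl f+.
The two rarest classes, s+ fl f and s fl+ f+, are the double crossovers. Comparing them with the parentals, only the fl allele has switched, so fl is the middle locus and the order is s – fl – f.
Crossovers in the s–fl interval produce the single-crossover classes s fl+ f and s+ fl f+ (108 + 133 = 241) plus the double crossovers (41).
RF(s–fl) = (241 + 41) / 1787 = 282/1787 = 0.1578 → 15.8 cM.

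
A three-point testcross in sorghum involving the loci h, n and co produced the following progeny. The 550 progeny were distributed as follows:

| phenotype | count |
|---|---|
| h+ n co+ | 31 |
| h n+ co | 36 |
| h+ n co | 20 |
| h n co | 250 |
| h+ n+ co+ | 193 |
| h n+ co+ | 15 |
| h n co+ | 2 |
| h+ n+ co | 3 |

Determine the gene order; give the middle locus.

The two most frequent reciprocal classes, h n co and h+ n+ co+, are the parental types, so the F1 was h n co / h+ n+ co+.
The two rarest classes, h n co+ and h+ n+ co, are the double crossovers. Comparing them with the parentals, only the co allele has switched, so co is the middle locus and the order is n – co – h.

co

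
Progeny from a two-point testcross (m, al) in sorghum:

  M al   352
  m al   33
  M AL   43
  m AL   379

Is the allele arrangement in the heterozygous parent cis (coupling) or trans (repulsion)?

trans

The two most frequent classes are M al (352) and m AL (379); these are the parental (non-recombinant) types.
So the F1 carried M al on one chromosome and m AL on the other — the recessive alleles are on opposite chromosomes (trans / repulsion).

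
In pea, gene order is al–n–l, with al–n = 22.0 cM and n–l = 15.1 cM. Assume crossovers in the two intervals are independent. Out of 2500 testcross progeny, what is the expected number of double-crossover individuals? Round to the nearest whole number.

83

Map distances give recombination frequencies of 0.220 and 0.151 for the two intervals.
With no interference, expected double-crossover frequency = 0.220 × 0.151 = 0.03322.
Expected number = 0.03322 × 2500 = 83.05 ≈ 83.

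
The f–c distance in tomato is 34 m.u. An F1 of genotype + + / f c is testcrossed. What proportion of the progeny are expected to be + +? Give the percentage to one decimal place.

A map distance of 34 m.u. corresponds to a recombination frequency of 0.340.
The F1 is + + / f c, so + + is a parental gamete class with expected frequency (1 − r)/2 = 0.660/2 = 0.3300.
That is 0.3300 = 33.0% of the progeny.

33.0%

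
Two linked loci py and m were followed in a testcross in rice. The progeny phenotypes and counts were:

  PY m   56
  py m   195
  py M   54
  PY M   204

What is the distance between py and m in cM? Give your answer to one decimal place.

21.6 cM

The two most frequent classes, PY M (204) and py m (195), are the parental types, so the F1 was PY M / py m.
The recombinant classes are PY m and py M: 56 + 54 = 110.
Recombination frequency = 110/509 = 0.2161 ≈ 21.6%, i.e. 21.6 cM.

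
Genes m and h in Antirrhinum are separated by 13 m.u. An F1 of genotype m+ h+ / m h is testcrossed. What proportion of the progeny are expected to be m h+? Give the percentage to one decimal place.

6.5%

A map distance of 13 m.u. corresponds to a recombination frequency of 0.130.
The F1 is m+ h+ / m h, so m h+ is a recombinant gamete class with expected frequency r/2 = 0.130/2 = 0.0650.
That is 0.0650 = 6.5% of the progeny.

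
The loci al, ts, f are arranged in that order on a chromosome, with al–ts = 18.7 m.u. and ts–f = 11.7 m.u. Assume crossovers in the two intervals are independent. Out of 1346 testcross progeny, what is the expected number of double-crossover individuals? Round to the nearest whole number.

Map distances give recombination frequencies of 0.187 and 0.117 for the two intervals.
With no interference, expected double-crossover frequency = 0.187 × 0.117 = 0.02188.
Expected number = 0.02188 × 1346 = 29.45 ≈ 29.

29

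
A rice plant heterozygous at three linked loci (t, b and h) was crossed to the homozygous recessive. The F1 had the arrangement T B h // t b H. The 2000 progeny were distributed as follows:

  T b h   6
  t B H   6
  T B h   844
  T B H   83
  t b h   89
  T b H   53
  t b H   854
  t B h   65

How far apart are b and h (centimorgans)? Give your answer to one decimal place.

The two rarest classes, T b h and t B H, are the double crossovers. Comparing them with the parentals, only the b allele has switched, so b is the middle locus and the order is t – b – h.
Crossovers in the b–h interval produce the single-crossover classes T B H and t b h (83 + 89 = 172) plus the double crossovers (12).
RF(b–h) = (172 + 12) / 2000 = 184/2000 = 0.0920 → 9.2 centimorgans.

9.2 centimorgans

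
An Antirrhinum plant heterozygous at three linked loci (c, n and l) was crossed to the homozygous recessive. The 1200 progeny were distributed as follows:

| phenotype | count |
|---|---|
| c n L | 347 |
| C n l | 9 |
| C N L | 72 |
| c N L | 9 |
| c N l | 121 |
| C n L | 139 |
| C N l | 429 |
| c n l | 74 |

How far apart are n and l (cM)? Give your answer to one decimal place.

13.7 cM

The two most frequent reciprocal classes, c n L and C N l, are the parental types, so the F1 was c n L / C N l.
The two rarest classes, c N L and C n l, are the double crossovers. Comparing them with the parentals, only the n allele has switched, so n is the middle locus and the order is l – n – c.
Crossovers in the l–n interval produce the single-crossover classes c n l and C N L (74 + 72 = 146) plus the double crossovers (18).
RF(l–n) = (146 + 18) / 1200 = 164/1200 = 0.1367 → 13.7 cM.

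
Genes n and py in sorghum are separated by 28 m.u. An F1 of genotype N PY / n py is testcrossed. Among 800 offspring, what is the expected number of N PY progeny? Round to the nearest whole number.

288

A map distance of 28 m.u. corresponds to a recombination frequency of 0.280.
The F1 is N PY / n py, so N PY is a parental gamete class with expected frequency (1 − r)/2 = 0.720/2 = 0.3600.
Expected number = 0.3600 × 800 = 288.00 ≈ 288.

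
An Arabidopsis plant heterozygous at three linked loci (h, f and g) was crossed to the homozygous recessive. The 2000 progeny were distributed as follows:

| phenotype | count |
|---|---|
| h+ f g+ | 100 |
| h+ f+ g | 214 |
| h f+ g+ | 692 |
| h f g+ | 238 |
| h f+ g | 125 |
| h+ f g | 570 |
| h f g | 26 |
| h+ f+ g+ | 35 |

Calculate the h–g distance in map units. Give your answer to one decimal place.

14.3 map units

The two most frequent reciprocal classes, h+ f g and h f+ g+, are the parental types, so the F1 was h+ f g / h f+ g+.
The two rarest classes, h f g and h+ f+ g+, are the double crossovers. Comparing them with the parentals, only the h allele has switched, so h is the middle locus and the order is f – h – g.
Crossovers in the h–g interval produce the single-crossover classes h+ f g+ and h f+ g (100 + 125 = 225) plus the double crossovers (61).
RF(h–g) = (225 + 61) / 2000 = 286/2000 = 0.1430 → 14.3 map units.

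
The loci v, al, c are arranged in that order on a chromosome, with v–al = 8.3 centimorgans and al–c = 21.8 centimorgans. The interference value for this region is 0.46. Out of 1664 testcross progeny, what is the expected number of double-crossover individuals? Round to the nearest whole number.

16

Map distances give recombination frequencies of 0.083 and 0.218 for the two intervals.
With interference 0.46 (so coincidence = 0.54), expected double-crossover frequency = 0.083 × 0.218 × 0.54 = 0.00977.
Expected number = 0.00977 × 1664 = 16.26 ≈ 16.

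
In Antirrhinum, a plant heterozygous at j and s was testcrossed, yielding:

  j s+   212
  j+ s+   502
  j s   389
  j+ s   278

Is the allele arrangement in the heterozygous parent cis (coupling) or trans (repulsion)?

cis

The two most frequent classes are j+ s+ (502) and j s (389); these are the parental (non-recombinant) types.
So the F1 carried j+ s+ on one chromosome and j s on the other — the recessive alleles are on the same chromosome (cis / coupling).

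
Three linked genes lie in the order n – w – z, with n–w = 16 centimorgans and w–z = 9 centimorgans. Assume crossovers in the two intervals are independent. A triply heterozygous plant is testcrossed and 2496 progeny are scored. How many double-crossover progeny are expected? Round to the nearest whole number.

36

Map distances give recombination frequencies of 0.160 and 0.090 for the two intervals.
With no interference, expected double-crossover frequency = 0.160 × 0.090 = 0.01440.
Expected number = 0.01440 × 2496 = 35.94 ≈ 36.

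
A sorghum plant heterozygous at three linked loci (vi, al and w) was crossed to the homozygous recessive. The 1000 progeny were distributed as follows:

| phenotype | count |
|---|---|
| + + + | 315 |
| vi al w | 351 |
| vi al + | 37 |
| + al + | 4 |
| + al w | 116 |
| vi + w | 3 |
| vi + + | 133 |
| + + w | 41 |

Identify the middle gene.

al

The two most frequent reciprocal classes, + + + and vi al w, are the parental types, so the F1 was + + + / vi al w.
The two rarest classes, + al + and vi + w, are the double crossovers. Comparing them with the parentals, only the al allele has switched, so al is the middle locus and the order is w – al – vi.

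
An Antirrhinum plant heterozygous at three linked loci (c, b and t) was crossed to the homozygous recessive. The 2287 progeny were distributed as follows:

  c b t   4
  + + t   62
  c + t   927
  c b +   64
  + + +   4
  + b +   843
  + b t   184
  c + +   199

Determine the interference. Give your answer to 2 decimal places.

The two most frequent reciprocal classes, c + t and + b +, are the parental types, so the F1 was c + t / + b +.
The two rarest classes, c b t and + + +, are the double crossovers. Comparing them with the parentals, only the b allele has switched, so b is the middle locus and the order is c – b – t.
c–b: (126 + 8)/2287 = 0.0586; b–t: (383 + 8)/2287 = 0.1710.
Expected DCO frequency = 0.0586 × 0.1710 ≈ 0.01002; observed = 8/2287 ≈ 0.00350.
Coefficient of coincidence = 0.00350/0.01002 ≈ 0.35; interference = 1 − 0.35 = 0.65.

0.65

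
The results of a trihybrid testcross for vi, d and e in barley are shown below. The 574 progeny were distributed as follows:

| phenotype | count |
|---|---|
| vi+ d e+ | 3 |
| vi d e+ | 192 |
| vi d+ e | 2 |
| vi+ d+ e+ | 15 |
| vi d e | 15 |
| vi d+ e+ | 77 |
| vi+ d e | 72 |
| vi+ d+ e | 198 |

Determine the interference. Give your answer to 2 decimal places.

0.47

The two most frequent reciprocal classes, vi d e+ and vi+ d+ e, are the parental types, so the F1 was vi d e+ / vi+ d+ e.
The two rarest classes, vi+ d e+ and vi d+ e, are the double crossovers. Comparing them with the parentals, only the vi allele has switched, so vi is the middle locus and the order is e – vi – d.
e–vi: (30 + 5)/574 = 0.0610; vi–d: (149 + 5)/574 = 0.2683.
Expected DCO frequency = 0.0610 × 0.2683 ≈ 0.01637; observed = 5/574 ≈ 0.00871.
Coefficient of coincidence = 0.00871/0.01637 ≈ 0.53; interference = 1 − 0.53 = 0.47.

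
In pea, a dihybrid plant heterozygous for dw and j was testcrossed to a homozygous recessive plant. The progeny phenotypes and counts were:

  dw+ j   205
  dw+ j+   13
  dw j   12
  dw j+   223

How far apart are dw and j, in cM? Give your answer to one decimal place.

5.5 cM

The two most frequent classes, dw+ j (205) and dw j+ (223), are the parental types, so the F1 was dw+ j / dw j+.
The recombinant classes are dw+ j+ and dw j: 13 + 12 = 25.
Recombination frequency = 25/453 = 0.0552 ≈ 5.5%, i.e. 5.5 cM.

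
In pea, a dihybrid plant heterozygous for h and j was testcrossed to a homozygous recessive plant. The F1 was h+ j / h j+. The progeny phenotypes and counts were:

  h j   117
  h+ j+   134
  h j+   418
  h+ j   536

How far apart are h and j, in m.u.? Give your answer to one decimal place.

20.8 m.u.

The recombinant classes are h+ j+ and h j: 134 + 117 = 251.
Recombination frequency = 251/1205 = 0.2083 ≈ 20.8%, i.e. 20.8 m.u.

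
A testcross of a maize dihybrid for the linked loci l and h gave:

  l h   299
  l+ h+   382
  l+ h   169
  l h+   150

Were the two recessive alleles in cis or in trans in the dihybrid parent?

The two most frequent classes are l+ h+ (382) and l h (299); these are the parental (non-recombinant) types.
So the F1 carried l+ h+ on one chromosome and l h on the other — the recessive alleles are on the same chromosome (cis / coupling).

cis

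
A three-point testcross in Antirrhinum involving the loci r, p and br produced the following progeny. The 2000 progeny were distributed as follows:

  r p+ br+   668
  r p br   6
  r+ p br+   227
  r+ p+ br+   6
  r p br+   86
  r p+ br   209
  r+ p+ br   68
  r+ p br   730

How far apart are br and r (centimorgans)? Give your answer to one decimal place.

22.4 centimorgans

The two most frequent reciprocal classes, r+ p br and r p+ br+, are the parental types, so the F1 was r+ p br / r p+ br+.
The two rarest classes, r p br and r+ p+ br+, are the double crossovers. Comparing them with the parentals, only the r allele has switched, so r is the middle locus and the order is p – r – br.
Crossovers in the r–br interval produce the single-crossover classes r+ p br+ and r p+ br (227 + 209 = 436) plus the double crossovers (12).
RF(r–br) = (436 + 12) / 2000 = 448/2000 = 0.2240 → 22.4 centimorgans.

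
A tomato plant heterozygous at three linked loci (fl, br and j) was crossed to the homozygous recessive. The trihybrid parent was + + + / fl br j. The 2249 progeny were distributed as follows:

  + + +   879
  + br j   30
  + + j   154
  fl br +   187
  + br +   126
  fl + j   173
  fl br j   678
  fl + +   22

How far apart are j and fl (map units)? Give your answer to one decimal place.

17.5 map units

The two rarest classes, fl + + and + br j, are the double crossovers. Comparing them with the parentals, only the fl allele has switched, so fl is the middle locus and the order is j – fl – br.
Crossovers in the j–fl interval produce the single-crossover classes + + j and fl br + (154 + 187 = 341) plus the double crossovers (52).
RF(j–fl) = (341 + 52) / 2249 = 393/2249 = 0.1747 → 17.5 map units.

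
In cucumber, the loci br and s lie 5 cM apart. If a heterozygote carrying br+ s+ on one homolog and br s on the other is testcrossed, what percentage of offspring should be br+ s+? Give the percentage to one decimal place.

A map distance of 5 cM corresponds to a recombination frequency of 0.050.
The F1 is br+ s+ / br s, so br+ s+ is a parental gamete class with expected frequency (1 − r)/2 = 0.950/2 = 0.4750.
That is 0.4750 = 47.5% of the progeny.

47.5%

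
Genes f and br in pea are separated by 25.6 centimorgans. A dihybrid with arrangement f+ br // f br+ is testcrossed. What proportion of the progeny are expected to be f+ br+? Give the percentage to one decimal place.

A map distance of 25.6 centimorgans corresponds to a recombination frequency of 0.256.
The F1 is f+ br / f br+, so f+ br+ is a recombinant gamete class with expected frequency r/2 = 0.256/2 = 0.1280.
That is 0.1280 = 12.8% of the progeny.

12.8%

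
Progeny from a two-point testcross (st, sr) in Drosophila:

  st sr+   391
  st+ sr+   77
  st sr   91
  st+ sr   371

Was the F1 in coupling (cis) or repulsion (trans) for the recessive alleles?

trans

The two most frequent classes are st+ sr (371) and st sr+ (391); these are the parental (non-recombinant) types.
So the F1 carried st+ sr on one chromosome and st sr+ on the other — the recessive alleles are on opposite chromosomes (trans / repulsion).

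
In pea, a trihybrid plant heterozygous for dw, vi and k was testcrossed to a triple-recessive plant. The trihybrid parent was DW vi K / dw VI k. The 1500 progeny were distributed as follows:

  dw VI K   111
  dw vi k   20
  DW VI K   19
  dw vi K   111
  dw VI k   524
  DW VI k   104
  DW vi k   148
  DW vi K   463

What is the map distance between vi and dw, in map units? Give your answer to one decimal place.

16.9 map units

The two rarest classes, DW VI K and dw vi k, are the double crossovers. Comparing them with the parentals, only the vi allele has switched, so vi is the middle locus and the order is k – vi – dw.
Crossovers in the vi–dw interval produce the single-crossover classes dw vi K and DW VI k (111 + 104 = 215) plus the double crossovers (39).
RF(vi–dw) = (215 + 39) / 1500 = 254/1500 = 0.1693 → 16.9 map units.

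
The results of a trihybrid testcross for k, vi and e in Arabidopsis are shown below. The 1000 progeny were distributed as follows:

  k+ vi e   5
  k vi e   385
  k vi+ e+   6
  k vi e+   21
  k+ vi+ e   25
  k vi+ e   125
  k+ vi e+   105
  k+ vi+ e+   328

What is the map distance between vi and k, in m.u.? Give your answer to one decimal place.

24.1 m.u.

The two most frequent reciprocal classes, k vi e and k+ vi+ e+, are the parental types, so the F1 was k vi e / k+ vi+ e+.
The two rarest classes, k+ vi e and k vi+ e+, are the double crossovers. Comparing them with the parentals, only the k allele has switched, so k is the middle locus and the order is vi – k – e.
Crossovers in the vi–k interval produce the single-crossover classes k vi+ e and k+ vi e+ (125 + 105 = 230) plus the double crossovers (11).
RF(vi–k) = (230 + 11) / 1000 = 241/1000 = 0.2410 → 24.1 m.u.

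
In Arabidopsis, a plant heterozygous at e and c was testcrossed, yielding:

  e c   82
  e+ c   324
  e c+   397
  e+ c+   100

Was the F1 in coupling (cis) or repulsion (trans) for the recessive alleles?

trans

The two most frequent classes are e+ c (324) and e c+ (397); these are the parental (non-recombinant) types.
So the F1 carried e+ c on one chromosome and e c+ on the other — the recessive alleles are on opposite chromosomes (trans / repulsion).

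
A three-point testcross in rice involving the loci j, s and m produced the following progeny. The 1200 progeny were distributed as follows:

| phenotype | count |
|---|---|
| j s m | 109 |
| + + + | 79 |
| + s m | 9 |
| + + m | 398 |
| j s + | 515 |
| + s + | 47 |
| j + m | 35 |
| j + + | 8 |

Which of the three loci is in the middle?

s

The two most frequent reciprocal classes, + + m and j s +, are the parental types, so the F1 was + + m / j s +.
The two rarest classes, + s m and j + +, are the double crossovers. Comparing them with the parentals, only the s allele has switched, so s is the middle locus and the order is m – s – j.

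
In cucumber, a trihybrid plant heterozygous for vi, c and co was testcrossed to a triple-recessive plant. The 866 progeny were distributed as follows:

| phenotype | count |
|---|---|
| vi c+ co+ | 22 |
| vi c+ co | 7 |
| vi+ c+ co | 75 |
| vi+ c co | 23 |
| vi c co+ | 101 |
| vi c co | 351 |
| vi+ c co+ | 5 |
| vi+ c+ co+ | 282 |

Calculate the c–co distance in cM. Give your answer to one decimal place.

21.7 cM

The two most frequent reciprocal classes, vi+ c+ co+ and vi c co, are the parental types, so the F1 was vi+ c+ co+ / vi c co.
The two rarest classes, vi+ c co+ and vi c+ co, are the double crossovers. Comparing them with the parentals, only the c allele has switched, so c is the middle locus and the order is co – c – vi.
Crossovers in the co–c interval produce the single-crossover classes vi+ c+ co and vi c co+ (75 + 101 = 176) plus the double crossovers (12).
RF(co–c) = (176 + 12) / 866 = 188/866 = 0.2171 → 21.7 cM.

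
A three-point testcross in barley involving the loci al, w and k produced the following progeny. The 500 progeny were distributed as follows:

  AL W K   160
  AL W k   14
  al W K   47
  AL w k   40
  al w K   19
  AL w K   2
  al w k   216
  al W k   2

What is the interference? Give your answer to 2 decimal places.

0.41

The two most frequent reciprocal classes, al w k and AL W K, are the parental types, so the F1 was al w k / AL W K.
The two rarest classes, al W k and AL w K, are the double crossovers. Comparing them with the parentals, only the w allele has switched, so w is the middle locus and the order is k – w – al.
k–w: (33 + 4)/500 = 0.0740; w–al: (87 + 4)/500 = 0.1820.
Expected DCO frequency = 0.0740 × 0.1820 ≈ 0.01347; observed = 4/500 ≈ 0.00800.
Coefficient of coincidence = 0.00800/0.01347 ≈ 0.59; interference = 1 − 0.59 = 0.41.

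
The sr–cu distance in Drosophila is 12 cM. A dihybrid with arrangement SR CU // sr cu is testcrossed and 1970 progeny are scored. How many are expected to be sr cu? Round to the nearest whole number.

867

A map distance of 12 cM corresponds to a recombination frequency of 0.120.
The F1 is SR CU / sr cu, so sr cu is a parental gamete class with expected frequency (1 − r)/2 = 0.880/2 = 0.4400.
Expected number = 0.4400 × 1970 = 866.80 ≈ 867.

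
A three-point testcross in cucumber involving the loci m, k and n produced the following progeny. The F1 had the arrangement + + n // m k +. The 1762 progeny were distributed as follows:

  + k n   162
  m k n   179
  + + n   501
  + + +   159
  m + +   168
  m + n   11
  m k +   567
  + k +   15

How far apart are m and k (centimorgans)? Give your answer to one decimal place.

20.2 centimorgans

The two rarest classes, m + n and + k +, are the double crossovers. Comparing them with the parentals, only the m allele has switched, so m is the middle locus and the order is k – m – n.
Crossovers in the k–m interval produce the single-crossover classes + k n and m + + (162 + 168 = 330) plus the double crossovers (26).
RF(k–m) = (330 + 26) / 1762 = 356/1762 = 0.2020 → 20.2 centimorgans.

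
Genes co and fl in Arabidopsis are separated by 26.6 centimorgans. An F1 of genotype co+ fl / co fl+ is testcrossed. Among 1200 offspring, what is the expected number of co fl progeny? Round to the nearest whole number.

A map distance of 26.6 centimorgans corresponds to a recombination frequency of 0.266.
The F1 is co+ fl / co fl+, so co fl is a recombinant gamete class with expected frequency r/2 = 0.266/2 = 0.1330.
Expected number = 0.1330 × 1200 = 159.60 ≈ 160.

160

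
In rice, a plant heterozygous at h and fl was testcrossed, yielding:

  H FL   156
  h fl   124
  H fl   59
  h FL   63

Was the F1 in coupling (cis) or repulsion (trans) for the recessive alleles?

The two most frequent classes are H FL (156) and h fl (124); these are the parental (non-recombinant) types.
So the F1 carried H FL on one chromosome and h fl on the other — the recessive alleles are on the same chromosome (cis / coupling).

cis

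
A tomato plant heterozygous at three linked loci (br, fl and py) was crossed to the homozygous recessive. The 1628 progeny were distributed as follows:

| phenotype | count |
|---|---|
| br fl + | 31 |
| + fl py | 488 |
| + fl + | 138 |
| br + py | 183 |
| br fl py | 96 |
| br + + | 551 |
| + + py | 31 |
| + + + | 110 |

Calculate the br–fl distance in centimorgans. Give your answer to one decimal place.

16.5 centimorgans

The two most frequent reciprocal classes, + fl py and br + +, are the parental types, so the F1 was + fl py / br + +.
The two rarest classes, + + py and br fl +, are the double crossovers. Comparing them with the parentals, only the fl allele has switched, so fl is the middle locus and the order is br – fl – py.
Crossovers in the br–fl interval produce the single-crossover classes br fl py and + + + (96 + 110 = 206) plus the double crossovers (62).
RF(br–fl) = (206 + 62) / 1628 = 268/1628 = 0.1646 → 16.5 centimorgans.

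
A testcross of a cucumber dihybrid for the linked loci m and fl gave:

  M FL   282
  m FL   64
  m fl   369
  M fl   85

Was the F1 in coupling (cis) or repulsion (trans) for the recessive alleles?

cis

The two most frequent classes are M FL (282) and m fl (369); these are the parental (non-recombinant) types.
So the F1 carried M FL on one chromosome and m fl on the other — the recessive alleles are on the same chromosome (cis / coupling).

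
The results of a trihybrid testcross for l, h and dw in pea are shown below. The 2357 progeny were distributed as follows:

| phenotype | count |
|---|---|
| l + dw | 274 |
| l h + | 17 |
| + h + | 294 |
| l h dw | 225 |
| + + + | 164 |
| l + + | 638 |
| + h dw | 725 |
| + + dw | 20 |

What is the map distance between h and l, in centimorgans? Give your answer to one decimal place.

18.1 centimorgans

The two most frequent reciprocal classes, + h dw and l + +, are the parental types, so the F1 was + h dw / l + +.
The two rarest classes, + + dw and l h +, are the double crossovers. Comparing them with the parentals, only the h allele has switched, so h is the middle locus and the order is l – h – dw.
Crossovers in the l–h interval produce the single-crossover classes l h dw and + + + (225 + 164 = 389) plus the double crossovers (37).
RF(l–h) = (389 + 37) / 2357 = 426/2357 = 0.1807 → 18.1 centimorgans.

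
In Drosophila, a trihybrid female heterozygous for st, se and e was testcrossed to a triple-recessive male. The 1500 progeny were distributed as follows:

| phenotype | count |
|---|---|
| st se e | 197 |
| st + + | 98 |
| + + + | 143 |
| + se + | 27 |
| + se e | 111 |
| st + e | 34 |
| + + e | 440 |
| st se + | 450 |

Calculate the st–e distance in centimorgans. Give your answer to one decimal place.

26.7 centimorgans

The two most frequent reciprocal classes, st se + and + + e, are the parental types, so the F1 was st se + / + + e.
The two rarest classes, + se + and st + e, are the double crossovers. Comparing them with the parentals, only the st allele has switched, so st is the middle locus and the order is se – st – e.
Crossovers in the st–e interval produce the single-crossover classes st se e and + + + (197 + 143 = 340) plus the double crossovers (61).
RF(st–e) = (340 + 61) / 1500 = 401/1500 = 0.2673 → 26.7 centimorgans.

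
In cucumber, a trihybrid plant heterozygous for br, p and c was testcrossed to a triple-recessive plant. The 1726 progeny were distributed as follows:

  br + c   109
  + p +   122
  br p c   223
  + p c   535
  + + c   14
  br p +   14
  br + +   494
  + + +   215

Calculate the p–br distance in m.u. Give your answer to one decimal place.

The two most frequent reciprocal classes, br + + and + p c, are the parental types, so the F1 was br + + / + p c.
The two rarest classes, br p + and + + c, are the double crossovers. Comparing them with the parentals, only the p allele has switched, so p is the middle locus and the order is c – p – br.
Crossovers in the p–br interval produce the single-crossover classes + + + and br p c (215 + 223 = 438) plus the double crossovers (28).
RF(p–br) = (438 + 28) / 1726 = 466/1726 = 0.2700 → 27.0 m.u.

27.0 m.u.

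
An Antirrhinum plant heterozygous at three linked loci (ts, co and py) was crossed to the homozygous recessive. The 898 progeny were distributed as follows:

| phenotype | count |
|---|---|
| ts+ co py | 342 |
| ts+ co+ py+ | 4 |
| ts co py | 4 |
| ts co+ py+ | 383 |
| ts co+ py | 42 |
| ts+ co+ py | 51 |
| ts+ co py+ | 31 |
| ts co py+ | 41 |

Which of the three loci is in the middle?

The two most frequent reciprocal classes, ts co+ py+ and ts+ co py, are the parental types, so the F1 was ts co+ py+ / ts+ co py.
The two rarest classes, ts+ co+ py+ and ts co py, are the double crossovers. Comparing them with the parentals, only the ts allele has switched, so ts is the middle locus and the order is co – ts – py.

ts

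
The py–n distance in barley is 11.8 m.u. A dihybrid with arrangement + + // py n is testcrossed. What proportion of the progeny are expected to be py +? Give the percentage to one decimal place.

A map distance of 11.8 m.u. corresponds to a recombination frequency of 0.118.
The F1 is + + / py n, so py + is a recombinant gamete class with expected frequency r/2 = 0.118/2 = 0.0590.
That is 0.0590 = 5.9% of the progeny.

5.9%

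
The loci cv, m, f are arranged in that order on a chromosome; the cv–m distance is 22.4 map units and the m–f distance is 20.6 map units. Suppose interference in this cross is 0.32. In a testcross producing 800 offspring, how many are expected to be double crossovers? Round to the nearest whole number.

25

Map distances give recombination frequencies of 0.224 and 0.206 for the two intervals.
With interference 0.32 (so coincidence = 0.68), expected double-crossover frequency = 0.224 × 0.206 × 0.68 = 0.03138.
Expected number = 0.03138 × 800 = 25.10 ≈ 25.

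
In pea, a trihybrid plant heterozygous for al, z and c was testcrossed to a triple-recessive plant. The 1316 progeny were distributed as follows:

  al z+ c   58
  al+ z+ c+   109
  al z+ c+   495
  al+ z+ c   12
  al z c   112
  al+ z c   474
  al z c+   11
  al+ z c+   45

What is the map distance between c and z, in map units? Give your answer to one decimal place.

The two most frequent reciprocal classes, al z+ c+ and al+ z c, are the parental types, so the F1 was al z+ c+ / al+ z c.
The two rarest classes, al z c+ and al+ z+ c, are the double crossovers. Comparing them with the parentals, only the z allele has switched, so z is the middle locus and the order is c – z – al.
Crossovers in the c–z interval produce the single-crossover classes al z+ c and al+ z c+ (58 + 45 = 103) plus the double crossovers (23).
RF(c–z) = (103 + 23) / 1316 = 126/1316 = 0.0957 → 9.6 map units.

9.6 map units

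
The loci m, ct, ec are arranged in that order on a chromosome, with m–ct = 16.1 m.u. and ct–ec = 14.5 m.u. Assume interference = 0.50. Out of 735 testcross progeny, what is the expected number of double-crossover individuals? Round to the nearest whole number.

9

Map distances give recombination frequencies of 0.161 and 0.145 for the two intervals.
With interference 0.50 (so coincidence = 0.50), expected double-crossover frequency = 0.161 × 0.145 × 0.50 = 0.01167.
Expected number = 0.01167 × 735 = 8.58 ≈ 9.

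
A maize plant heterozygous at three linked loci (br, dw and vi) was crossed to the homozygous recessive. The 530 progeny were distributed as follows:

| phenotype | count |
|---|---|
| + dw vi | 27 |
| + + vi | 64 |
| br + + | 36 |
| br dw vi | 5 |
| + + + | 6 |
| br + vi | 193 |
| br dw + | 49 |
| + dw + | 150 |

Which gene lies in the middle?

The two most frequent reciprocal classes, br + vi and + dw +, are the parental types, so the F1 was br + vi / + dw +.
The two rarest classes, br dw vi and + + +, are the double crossovers. Comparing them with the parentals, only the dw allele has switched, so dw is the middle locus and the order is vi – dw – br.

dw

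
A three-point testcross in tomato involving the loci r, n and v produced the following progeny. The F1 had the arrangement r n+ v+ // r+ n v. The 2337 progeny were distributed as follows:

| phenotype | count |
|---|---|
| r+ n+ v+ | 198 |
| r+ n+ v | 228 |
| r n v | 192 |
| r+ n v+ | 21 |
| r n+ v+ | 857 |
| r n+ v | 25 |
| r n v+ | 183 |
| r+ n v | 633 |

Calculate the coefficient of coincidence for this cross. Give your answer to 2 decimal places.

0.54

The two rarest classes, r n+ v and r+ n v+, are the double crossovers. Comparing them with the parentals, only the v allele has switched, so v is the middle locus and the order is n – v – r.
n–v: (411 + 46)/2337 = 0.1955; v–r: (390 + 46)/2337 = 0.1866.
Expected DCO frequency = 0.1955 × 0.1866 ≈ 0.03648; observed = 46/2337 ≈ 0.01968.
Coefficient of coincidence = 0.01968/0.03648 ≈ 0.54.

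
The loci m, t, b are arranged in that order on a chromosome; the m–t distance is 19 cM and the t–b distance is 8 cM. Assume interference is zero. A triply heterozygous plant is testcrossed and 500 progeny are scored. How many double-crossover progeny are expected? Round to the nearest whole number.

8

Map distances give recombination frequencies of 0.190 and 0.080 for the two intervals.
With no interference, expected double-crossover frequency = 0.190 × 0.080 = 0.01520.
Expected number = 0.01520 × 500 = 7.60 ≈ 8.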